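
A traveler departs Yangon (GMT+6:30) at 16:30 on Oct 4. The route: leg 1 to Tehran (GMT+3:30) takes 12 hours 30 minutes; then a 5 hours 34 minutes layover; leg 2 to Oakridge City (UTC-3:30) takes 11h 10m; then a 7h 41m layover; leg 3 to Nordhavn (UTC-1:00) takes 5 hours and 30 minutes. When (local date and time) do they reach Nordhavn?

Convert departure to UTC: 16:30 − 6:30 = 10:00 UTC on Oct 4.
Add 12 hours and 30 minutes leg 1 → 22:30 UTC.
Add 5 hours 34 minutes layover in Tehran → 04:04 UTC (Oct 5).
Add 11 hours and 10 minutes leg 2 → 15:14 UTC.
Add 7 hours and 41 minutes layover in Oakridge City → 22:55 UTC.
Add 5 hours and 30 minutes leg 3 → 04:25 UTC (Oct 6).
Nordhavn is UTC−1:00, so local arrival = 04:25 − 1:00 = 03:25 on Oct 6.

03:25 on October 6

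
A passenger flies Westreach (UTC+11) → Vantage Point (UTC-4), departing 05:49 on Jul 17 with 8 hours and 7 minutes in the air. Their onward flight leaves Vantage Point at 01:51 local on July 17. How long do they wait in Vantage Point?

Convert departure to UTC: 05:49 − 11:00 = 18:49 UTC on Jul 16.
Add 8 hours 7 minutes flight time → 02:56 UTC (Jul 17).
Vantage Point is UTC−4:00, so local arrival = 02:56 − 4:00 = 22:56 on Jul 16.
Layover = 01:51 − 22:56 (+1 day) = 2 hours 55 minutes.

2 hours 55 minutes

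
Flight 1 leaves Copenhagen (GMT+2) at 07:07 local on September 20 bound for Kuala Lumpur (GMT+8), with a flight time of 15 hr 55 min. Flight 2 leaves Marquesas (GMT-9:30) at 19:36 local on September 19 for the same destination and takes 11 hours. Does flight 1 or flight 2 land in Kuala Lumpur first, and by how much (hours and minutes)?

the second, by 4 hours 56 minutes

Flight 1 in UTC: 07:07 − 2:00 = 05:07 on Sep 20.
+15 hours 55 minutes → arrive 21:02 UTC on Sep 20.
Flight 2 in UTC: 19:36 + 9:30 = 05:06 on Sep 20.
+11 hours → arrive 16:06 UTC on Sep 20.
Flight 2 lands earlier by 4 hours 56 minutes.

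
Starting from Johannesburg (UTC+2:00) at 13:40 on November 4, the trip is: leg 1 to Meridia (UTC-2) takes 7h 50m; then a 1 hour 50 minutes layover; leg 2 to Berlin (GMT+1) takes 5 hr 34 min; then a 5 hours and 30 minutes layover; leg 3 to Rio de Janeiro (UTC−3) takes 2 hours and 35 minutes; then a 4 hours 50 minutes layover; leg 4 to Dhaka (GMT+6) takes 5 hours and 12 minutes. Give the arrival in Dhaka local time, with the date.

Convert departure to UTC: 13:40 − 2:00 = 11:40 UTC on Nov 4.
Add 7 hours 50 minutes leg 1 → 19:30 UTC.
Add 1 hour 50 minutes layover in Meridia → 21:20 UTC.
Add 5 hours and 34 minutes leg 2 → 02:54 UTC (Nov 5).
Add 5 hours 30 minutes layover in Berlin → 08:24 UTC.
Add 2 hours and 35 minutes leg 3 → 10:59 UTC.
Add 4 hours 50 minutes layover in Rio de Janeiro → 15:49 UTC.
Add 5 hours and 12 minutes leg 4 → 21:01 UTC.
Dhaka is UTC+6:00, so local arrival = 21:01 + 6:00 = 03:01 on Nov 6.

03:01 on Nov 6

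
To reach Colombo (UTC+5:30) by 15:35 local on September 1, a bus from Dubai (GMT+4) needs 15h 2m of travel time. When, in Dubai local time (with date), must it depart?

23:03 on August 31

Target arrival in UTC: 15:35 − 5:30 = 10:05 on Sep 1.
Subtract 15 hours 2 minutes → departure 19:03 UTC on Aug 31.
Dubai is UTC+4:00: 19:03 + 4:00 = 23:03 on Aug 31.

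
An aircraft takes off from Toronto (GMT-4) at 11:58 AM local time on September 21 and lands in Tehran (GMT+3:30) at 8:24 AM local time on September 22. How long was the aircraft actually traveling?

Departure in UTC: 11:58 AM + 4:00 = 3:58 PM on Sep 21.
Arrival in UTC: 8:24 AM − 3:30 = 4:54 AM on Sep 22.
Elapsed = 4:54 AM − 3:58 PM (+1 day) = 12 hours 56 minutes.

12 hours 56 minutes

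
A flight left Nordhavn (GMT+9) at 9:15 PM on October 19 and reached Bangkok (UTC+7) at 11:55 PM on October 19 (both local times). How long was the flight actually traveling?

4 hours 40 minutes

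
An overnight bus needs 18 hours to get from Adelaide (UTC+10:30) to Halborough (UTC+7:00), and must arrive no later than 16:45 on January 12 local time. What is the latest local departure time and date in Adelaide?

02:15 on January 12

Target arrival in UTC: 16:45 − 7:00 = 09:45 on Jan 12.
Subtract 18 hours → departure 15:45 UTC on Jan 11.
Adelaide is UTC+10:30: 15:45 + 10:30 = 02:15 on Jan 12.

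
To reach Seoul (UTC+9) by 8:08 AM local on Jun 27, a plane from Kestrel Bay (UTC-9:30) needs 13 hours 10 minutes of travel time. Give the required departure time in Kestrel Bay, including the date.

Target arrival in UTC: 8:08 AM − 9:00 = 11:08 PM on Jun 26.
Subtract 13 hours and 10 minutes → departure 9:58 AM UTC on Jun 26.
Kestrel Bay is UTC−9:30: 9:58 AM − 9:30 = 12:28 AM on Jun 26.

12:28 AM on June 26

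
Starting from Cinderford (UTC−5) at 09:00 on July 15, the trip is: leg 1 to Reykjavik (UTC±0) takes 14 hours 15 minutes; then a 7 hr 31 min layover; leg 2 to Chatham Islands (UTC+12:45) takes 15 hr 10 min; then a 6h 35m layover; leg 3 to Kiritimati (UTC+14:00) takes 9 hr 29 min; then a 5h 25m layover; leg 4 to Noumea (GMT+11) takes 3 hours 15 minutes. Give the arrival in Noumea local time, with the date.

14:40 on July 18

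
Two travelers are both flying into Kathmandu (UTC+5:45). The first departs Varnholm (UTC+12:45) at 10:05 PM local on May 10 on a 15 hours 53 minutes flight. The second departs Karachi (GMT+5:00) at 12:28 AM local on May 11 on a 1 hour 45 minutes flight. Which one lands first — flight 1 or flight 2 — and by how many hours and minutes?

the second, by 4 hours

Flight 1 in UTC: 10:05 PM − 12:45 = 9:20 AM on May 10.
+15 hours and 53 minutes → arrive 1:13 AM UTC on May 11.
Flight 2 in UTC: 12:28 AM − 5:00 = 7:28 PM on May 10.
+1 hour 45 minutes → arrive 9:13 PM UTC on May 10.
Flight 2 lands earlier by 4 hours.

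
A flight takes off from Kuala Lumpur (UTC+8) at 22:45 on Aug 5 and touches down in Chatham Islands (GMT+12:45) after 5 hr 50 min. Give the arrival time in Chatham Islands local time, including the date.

09:20 on August 6

Convert departure to UTC: 22:45 − 8:00 = 14:45 UTC on Aug 5.
Add 5 hours and 50 minutes travel time → 20:35 UTC.
Chatham Islands is UTC+12:45, so local arrival = 20:35 + 12:45 = 09:20 on Aug 6.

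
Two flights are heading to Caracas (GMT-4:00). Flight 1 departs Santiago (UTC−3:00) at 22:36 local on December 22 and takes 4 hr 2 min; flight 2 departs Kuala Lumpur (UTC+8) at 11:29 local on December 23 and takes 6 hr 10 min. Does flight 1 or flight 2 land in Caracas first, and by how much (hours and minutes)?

the first, by 4 hours 1 minute

Flight 1 in UTC: 22:36 + 3:00 = 01:36 on Dec 23.
+4 hours and 2 minutes → arrive 05:38 UTC on Dec 23.
Flight 2 in UTC: 11:29 − 8:00 = 03:29 on Dec 23.
+6 hours and 10 minutes → arrive 09:39 UTC on Dec 23.
Flight 1 lands earlier by 4 hours 1 minute.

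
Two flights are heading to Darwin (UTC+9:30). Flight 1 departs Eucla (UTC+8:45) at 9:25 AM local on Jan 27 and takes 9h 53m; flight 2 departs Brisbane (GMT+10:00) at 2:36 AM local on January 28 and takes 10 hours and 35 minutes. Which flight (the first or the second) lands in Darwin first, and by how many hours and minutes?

the first, by 16 hours 38 minutes

Flight 1 in UTC: 9:25 AM − 8:45 = 12:40 AM on Jan 27.
+9 hours 53 minutes → arrive 10:33 AM UTC on Jan 27.
Flight 2 in UTC: 2:36 AM − 10:00 = 4:36 PM on Jan 27.
+10 hours and 35 minutes → arrive 3:11 AM UTC on Jan 28.
Flight 1 lands earlier by 16 hours 38 minutes.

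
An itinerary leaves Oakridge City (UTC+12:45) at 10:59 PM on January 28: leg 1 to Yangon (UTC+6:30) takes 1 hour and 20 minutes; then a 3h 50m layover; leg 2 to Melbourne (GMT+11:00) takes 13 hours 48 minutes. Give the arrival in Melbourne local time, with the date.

4:12 PM on January 29

Convert departure to UTC: 10:59 PM − 12:45 = 10:14 AM UTC on Jan 28.
Add 1 hour 20 minutes leg 1 → 11:34 AM UTC.
Add 3 hours 50 minutes layover in Yangon → 3:24 PM UTC.
Add 13 hours 48 minutes leg 2 → 5:12 AM UTC (Jan 29).
Melbourne is UTC+11:00, so local arrival = 5:12 AM + 11:00 = 4:12 PM on Jan 29.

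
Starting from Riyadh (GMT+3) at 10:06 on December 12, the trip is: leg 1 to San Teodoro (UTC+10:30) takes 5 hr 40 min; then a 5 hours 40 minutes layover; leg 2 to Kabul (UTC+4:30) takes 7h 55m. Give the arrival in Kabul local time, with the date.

06:51 on December 13

Convert departure to UTC: 10:06 − 3:00 = 07:06 UTC on Dec 12.
Add 5 hours and 40 minutes leg 1 → 12:46 UTC.
Add 5 hours 40 minutes layover in San Teodoro → 18:26 UTC.
Add 7 hours 55 minutes leg 2 → 02:21 UTC (Dec 13).
Kabul is UTC+4:30, so local arrival = 02:21 + 4:30 = 06:51 on Dec 13.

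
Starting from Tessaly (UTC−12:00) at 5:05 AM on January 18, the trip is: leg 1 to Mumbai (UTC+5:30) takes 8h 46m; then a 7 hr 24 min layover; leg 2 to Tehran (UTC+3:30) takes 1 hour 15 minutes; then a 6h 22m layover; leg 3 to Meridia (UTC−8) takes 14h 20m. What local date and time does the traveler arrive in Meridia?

Convert departure to UTC: 5:05 AM + 12:00 = 5:05 PM UTC on Jan 18.
Add 8 hours 46 minutes leg 1 → 1:51 AM UTC (Jan 19).
Add 7 hours and 24 minutes layover in Mumbai → 9:15 AM UTC.
Add 1 hour 15 minutes leg 2 → 10:30 AM UTC.
Add 6 hours and 22 minutes layover in Tehran → 4:52 PM UTC.
Add 14 hours and 20 minutes leg 3 → 7:12 AM UTC (Jan 20).
Meridia is UTC−8:00, so local arrival = 7:12 AM − 8:00 = 11:12 PM on Jan 19.

11:12 PM on January 19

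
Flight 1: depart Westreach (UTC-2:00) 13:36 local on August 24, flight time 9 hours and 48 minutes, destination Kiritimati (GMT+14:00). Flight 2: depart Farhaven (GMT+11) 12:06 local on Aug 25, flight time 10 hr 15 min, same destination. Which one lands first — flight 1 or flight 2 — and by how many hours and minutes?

the first, by 9 hours 57 minutes

Flight 1 in UTC: 13:36 + 2:00 = 15:36 on Aug 24.
+9 hours and 48 minutes → arrive 01:24 UTC on Aug 25.
Flight 2 in UTC: 12:06 − 11:00 = 01:06 on Aug 25.
+10 hours 15 minutes → arrive 11:21 UTC on Aug 25.
Flight 1 lands earlier by 9 hours 57 minutes.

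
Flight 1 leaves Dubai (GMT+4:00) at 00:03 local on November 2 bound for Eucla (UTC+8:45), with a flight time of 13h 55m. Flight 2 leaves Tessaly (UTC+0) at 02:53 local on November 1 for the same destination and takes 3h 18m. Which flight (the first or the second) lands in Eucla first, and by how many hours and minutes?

the second, by 27 hours 47 minutes

Flight 1 in UTC: 00:03 − 4:00 = 20:03 on Nov 1.
+13 hours 55 minutes → arrive 09:58 UTC on Nov 2.
Flight 2 departs at 02:53 UTC (Nov 1).
+3 hours and 18 minutes → arrive 06:11 UTC on Nov 1.
Flight 2 lands earlier by 27 hours 47 minutes.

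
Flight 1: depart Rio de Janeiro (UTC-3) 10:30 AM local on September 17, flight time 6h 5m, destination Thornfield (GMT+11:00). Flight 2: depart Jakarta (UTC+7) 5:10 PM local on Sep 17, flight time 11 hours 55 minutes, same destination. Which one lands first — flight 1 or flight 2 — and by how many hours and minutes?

the first, by 2 hours 30 minutes

Flight 1 in UTC: 10:30 AM + 3:00 = 1:30 PM on Sep 17.
+6 hours 5 minutes → arrive 7:35 PM UTC on Sep 17.
Flight 2 in UTC: 5:10 PM − 7:00 = 10:10 AM on Sep 17.
+11 hours 55 minutes → arrive 10:05 PM UTC on Sep 17.
Flight 1 lands earlier by 2 hours 30 minutes.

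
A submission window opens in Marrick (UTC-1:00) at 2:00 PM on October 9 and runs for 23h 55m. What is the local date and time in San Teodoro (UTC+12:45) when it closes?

3:40 AM on Oct 11

San Teodoro is 13:45 ahead of Marrick.
After 23 hours 55 minutes it is 1:55 PM (Oct 10) in Marrick.
Shift by the zone difference: 1:55 PM + 13:45 = 3:40 AM on Oct 11 in San Teodoro.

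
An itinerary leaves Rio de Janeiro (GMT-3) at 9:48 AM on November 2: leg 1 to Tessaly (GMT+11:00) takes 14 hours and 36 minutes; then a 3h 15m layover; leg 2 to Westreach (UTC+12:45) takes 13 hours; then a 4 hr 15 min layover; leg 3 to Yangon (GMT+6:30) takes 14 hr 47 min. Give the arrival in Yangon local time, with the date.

9:11 PM on November 4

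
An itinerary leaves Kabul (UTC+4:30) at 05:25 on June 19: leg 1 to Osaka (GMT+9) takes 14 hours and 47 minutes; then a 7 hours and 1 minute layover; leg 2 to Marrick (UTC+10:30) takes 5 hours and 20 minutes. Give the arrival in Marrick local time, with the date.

14:33 on June 20

Convert departure to UTC: 05:25 − 4:30 = 00:55 UTC on Jun 19.
Add 14 hours 47 minutes leg 1 → 15:42 UTC.
Add 7 hours 1 minute layover in Osaka → 22:43 UTC.
Add 5 hours 20 minutes leg 2 → 04:03 UTC (Jun 20).
Marrick is UTC+10:30, so local arrival = 04:03 + 10:30 = 14:33 on Jun 20.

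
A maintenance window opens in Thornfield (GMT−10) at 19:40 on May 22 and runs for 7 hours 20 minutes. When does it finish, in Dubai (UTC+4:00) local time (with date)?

17:00 on May 23

Convert start to UTC: 19:40 + 10:00 = 05:40 UTC on May 23.
Add 7 hours 20 minutes duration → 13:00 UTC.
Dubai is UTC+4:00, so local end time = 13:00 + 4:00 = 17:00 on May 23.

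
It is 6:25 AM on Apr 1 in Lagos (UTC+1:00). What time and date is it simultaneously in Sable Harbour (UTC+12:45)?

In UTC: 6:25 AM − 1:00 = 5:25 AM on Apr 1.
Sable Harbour is UTC+12:45: 5:25 AM + 12:45 = 6:10 PM on Apr 1.

6:10 PM on April 1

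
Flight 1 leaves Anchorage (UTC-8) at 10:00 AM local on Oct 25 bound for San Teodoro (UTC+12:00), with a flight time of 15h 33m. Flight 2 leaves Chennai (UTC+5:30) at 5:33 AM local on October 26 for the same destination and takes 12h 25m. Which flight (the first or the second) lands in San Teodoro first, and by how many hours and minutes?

the first, by 2 hours 55 minutes

Flight 1 in UTC: 10:00 AM + 8:00 = 6:00 PM on Oct 25.
+15 hours and 33 minutes → arrive 9:33 AM UTC on Oct 26.
Flight 2 in UTC: 5:33 AM − 5:30 = 12:03 AM on Oct 26.
+12 hours and 25 minutes → arrive 12:28 PM UTC on Oct 26.
Flight 1 lands earlier by 2 hours 55 minutes.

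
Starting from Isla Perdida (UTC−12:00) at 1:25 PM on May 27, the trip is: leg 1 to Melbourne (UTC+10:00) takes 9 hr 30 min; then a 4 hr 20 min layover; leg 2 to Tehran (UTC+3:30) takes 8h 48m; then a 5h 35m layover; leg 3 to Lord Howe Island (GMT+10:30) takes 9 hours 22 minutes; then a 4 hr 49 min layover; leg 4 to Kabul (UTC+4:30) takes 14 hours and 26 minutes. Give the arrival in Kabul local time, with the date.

Convert departure to UTC: 1:25 PM + 12:00 = 1:25 AM UTC on May 28.
Add 9 hours and 30 minutes leg 1 → 10:55 AM UTC.
Add 4 hours and 20 minutes layover in Melbourne → 3:15 PM UTC.
Add 8 hours and 48 minutes leg 2 → 12:03 AM UTC (May 29).
Add 5 hours and 35 minutes layover in Tehran → 5:38 AM UTC.
Add 9 hours 22 minutes leg 3 → 3:00 PM UTC.
Add 4 hours and 49 minutes layover in Lord Howe Island → 7:49 PM UTC.
Add 14 hours and 26 minutes leg 4 → 10:15 AM UTC (May 30).
Kabul is UTC+4:30, so local arrival = 10:15 AM + 4:30 = 2:45 PM on May 30.

2:45 PM on May 30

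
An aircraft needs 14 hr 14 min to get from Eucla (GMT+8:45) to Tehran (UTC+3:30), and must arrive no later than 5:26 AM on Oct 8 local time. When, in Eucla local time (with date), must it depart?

Target arrival in UTC: 5:26 AM − 3:30 = 1:56 AM on Oct 8.
Subtract 14 hours 14 minutes → departure 11:42 AM UTC on Oct 7.
Eucla is UTC+8:45: 11:42 AM + 8:45 = 8:27 PM on Oct 7.

8:27 PM on Oct 7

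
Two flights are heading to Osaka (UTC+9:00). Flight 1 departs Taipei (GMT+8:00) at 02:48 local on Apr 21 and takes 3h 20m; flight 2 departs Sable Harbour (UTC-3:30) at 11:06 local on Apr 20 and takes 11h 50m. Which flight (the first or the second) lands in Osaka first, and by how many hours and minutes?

the first, by 4 hours 18 minutes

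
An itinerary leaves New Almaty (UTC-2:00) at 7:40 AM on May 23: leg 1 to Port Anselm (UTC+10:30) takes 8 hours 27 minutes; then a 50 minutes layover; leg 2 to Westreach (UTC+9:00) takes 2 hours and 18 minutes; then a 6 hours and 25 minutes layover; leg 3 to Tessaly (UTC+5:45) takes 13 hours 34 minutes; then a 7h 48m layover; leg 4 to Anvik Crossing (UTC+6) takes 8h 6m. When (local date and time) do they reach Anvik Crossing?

3:08 PM on May 25

Convert departure to UTC: 7:40 AM + 2:00 = 9:40 AM UTC on May 23.
Add 8 hours 27 minutes leg 1 → 6:07 PM UTC.
Add 50 minutes layover in Port Anselm → 6:57 PM UTC.
Add 2 hours and 18 minutes leg 2 → 9:15 PM UTC.
Add 6 hours and 25 minutes layover in Westreach → 3:40 AM UTC (May 24).
Add 13 hours and 34 minutes leg 3 → 5:14 PM UTC.
Add 7 hours and 48 minutes layover in Tessaly → 1:02 AM UTC (May 25).
Add 8 hours and 6 minutes leg 4 → 9:08 AM UTC.
Anvik Crossing is UTC+6:00, so local arrival = 9:08 AM + 6:00 = 3:08 PM on May 25.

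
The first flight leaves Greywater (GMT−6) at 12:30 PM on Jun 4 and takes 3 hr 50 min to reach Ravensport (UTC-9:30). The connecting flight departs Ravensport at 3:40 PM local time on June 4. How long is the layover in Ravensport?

Convert departure to UTC: 12:30 PM + 6:00 = 6:30 PM UTC on Jun 4.
Add 3 hours 50 minutes flight time → 10:20 PM UTC.
Ravensport is UTC−9:30, so local arrival = 10:20 PM − 9:30 = 12:50 PM on Jun 4.
Layover = 3:40 PM − 12:50 PM = 2 hours 50 minutes.

2 hours 50 minutes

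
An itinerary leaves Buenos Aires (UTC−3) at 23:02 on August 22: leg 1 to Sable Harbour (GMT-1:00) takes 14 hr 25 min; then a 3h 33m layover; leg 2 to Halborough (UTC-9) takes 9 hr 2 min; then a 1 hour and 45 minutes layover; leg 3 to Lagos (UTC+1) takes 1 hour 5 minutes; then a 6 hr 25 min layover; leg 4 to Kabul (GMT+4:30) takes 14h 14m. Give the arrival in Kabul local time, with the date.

Convert departure to UTC: 23:02 + 3:00 = 02:02 UTC on Aug 23.
Add 14 hours 25 minutes leg 1 → 16:27 UTC.
Add 3 hours and 33 minutes layover in Sable Harbour → 20:00 UTC.
Add 9 hours 2 minutes leg 2 → 05:02 UTC (Aug 24).
Add 1 hour 45 minutes layover in Halborough → 06:47 UTC.
Add 1 hour and 5 minutes leg 3 → 07:52 UTC.
Add 6 hours 25 minutes layover in Lagos → 14:17 UTC.
Add 14 hours and 14 minutes leg 4 → 04:31 UTC (Aug 25).
Kabul is UTC+4:30, so local arrival = 04:31 + 4:30 = 09:01 on Aug 25.

09:01 on August 25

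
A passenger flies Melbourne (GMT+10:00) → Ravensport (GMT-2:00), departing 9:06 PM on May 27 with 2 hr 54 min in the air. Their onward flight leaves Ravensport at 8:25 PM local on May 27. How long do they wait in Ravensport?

Convert departure to UTC: 9:06 PM − 10:00 = 11:06 AM UTC on May 27.
Add 2 hours 54 minutes flight time → 2:00 PM UTC.
Ravensport is UTC−2:00, so local arrival = 2:00 PM − 2:00 = 12:00 PM on May 27.
Layover = 8:25 PM − 12:00 PM = 8 hours 25 minutes.

8 hours 25 minutes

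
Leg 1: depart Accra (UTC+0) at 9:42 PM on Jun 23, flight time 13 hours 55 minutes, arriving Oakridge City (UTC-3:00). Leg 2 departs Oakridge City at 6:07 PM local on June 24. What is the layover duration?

9 hours 30 minutes

Accra is at UTC+0, so departure is already 9:42 PM UTC on Jun 23.
Add 13 hours and 55 minutes flight time → 11:37 AM UTC (Jun 24).
Oakridge City is UTC−3:00, so local arrival = 11:37 AM − 3:00 = 8:37 AM on Jun 24.
Layover = 6:07 PM − 8:37 AM = 9 hours 30 minutes.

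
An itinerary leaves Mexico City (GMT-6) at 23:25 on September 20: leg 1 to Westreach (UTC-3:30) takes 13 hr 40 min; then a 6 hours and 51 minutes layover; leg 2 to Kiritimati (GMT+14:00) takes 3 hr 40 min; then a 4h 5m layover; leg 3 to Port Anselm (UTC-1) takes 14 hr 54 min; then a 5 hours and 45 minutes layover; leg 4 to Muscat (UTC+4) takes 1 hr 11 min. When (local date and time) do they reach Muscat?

Convert departure to UTC: 23:25 + 6:00 = 05:25 UTC on Sep 21.
Add 13 hours 40 minutes leg 1 → 19:05 UTC.
Add 6 hours and 51 minutes layover in Westreach → 01:56 UTC (Sep 22).
Add 3 hours and 40 minutes leg 2 → 05:36 UTC.
Add 4 hours and 5 minutes layover in Kiritimati → 09:41 UTC.
Add 14 hours and 54 minutes leg 3 → 00:35 UTC (Sep 23).
Add 5 hours 45 minutes layover in Port Anselm → 06:20 UTC.
Add 1 hour and 11 minutes leg 4 → 07:31 UTC.
Muscat is UTC+4:00, so local arrival = 07:31 + 4:00 = 11:31 on Sep 23.

11:31 on Sep 23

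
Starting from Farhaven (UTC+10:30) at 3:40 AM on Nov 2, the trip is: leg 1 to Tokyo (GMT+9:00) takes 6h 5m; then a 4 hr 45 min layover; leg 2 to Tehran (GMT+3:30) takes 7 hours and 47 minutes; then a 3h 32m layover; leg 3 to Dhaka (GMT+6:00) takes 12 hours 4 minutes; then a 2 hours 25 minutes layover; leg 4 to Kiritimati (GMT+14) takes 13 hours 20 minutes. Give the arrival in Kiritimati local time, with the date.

Convert departure to UTC: 3:40 AM − 10:30 = 5:10 PM UTC on Nov 1.
Add 6 hours and 5 minutes leg 1 → 11:15 PM UTC.
Add 4 hours 45 minutes layover in Tokyo → 4:00 AM UTC (Nov 2).
Add 7 hours 47 minutes leg 2 → 11:47 AM UTC.
Add 3 hours 32 minutes layover in Tehran → 3:19 PM UTC.
Add 12 hours 4 minutes leg 3 → 3:23 AM UTC (Nov 3).
Add 2 hours and 25 minutes layover in Dhaka → 5:48 AM UTC.
Add 13 hours and 20 minutes leg 4 → 7:08 PM UTC.
Kiritimati is UTC+14:00, so local arrival = 7:08 PM + 14:00 = 9:08 AM on Nov 4.

9:08 AM on November 4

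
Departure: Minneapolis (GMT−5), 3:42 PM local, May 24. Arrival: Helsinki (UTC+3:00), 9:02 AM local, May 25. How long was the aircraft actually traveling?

9 hours 20 minutes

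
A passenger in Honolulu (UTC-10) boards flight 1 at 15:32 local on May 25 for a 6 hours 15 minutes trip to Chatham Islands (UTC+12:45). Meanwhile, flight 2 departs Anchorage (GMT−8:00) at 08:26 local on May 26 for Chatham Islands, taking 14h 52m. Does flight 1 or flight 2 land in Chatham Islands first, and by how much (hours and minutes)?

the first, by 23 hours 31 minutes

Flight 1 in UTC: 15:32 + 10:00 = 01:32 on May 26.
+6 hours and 15 minutes → arrive 07:47 UTC on May 26.
Flight 2 in UTC: 08:26 + 8:00 = 16:26 on May 26.
+14 hours and 52 minutes → arrive 07:18 UTC on May 27.
Flight 1 lands earlier by 23 hours 31 minutes.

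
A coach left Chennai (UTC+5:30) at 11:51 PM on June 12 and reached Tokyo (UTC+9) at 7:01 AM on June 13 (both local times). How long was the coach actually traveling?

3 hours 40 minutes

Departure in UTC: 11:51 PM − 5:30 = 6:21 PM on Jun 12.
Arrival in UTC: 7:01 AM − 9:00 = 10:01 PM on Jun 12.
Elapsed = 10:01 PM − 6:21 PM = 3 hours 40 minutes.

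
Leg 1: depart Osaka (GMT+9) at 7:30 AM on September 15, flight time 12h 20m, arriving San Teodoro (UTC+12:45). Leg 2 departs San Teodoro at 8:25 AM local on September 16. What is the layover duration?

8 hours 50 minutes

Convert departure to UTC: 7:30 AM − 9:00 = 10:30 PM UTC on Sep 14.
Add 12 hours and 20 minutes flight time → 10:50 AM UTC (Sep 15).
San Teodoro is UTC+12:45, so local arrival = 10:50 AM + 12:45 = 11:35 PM on Sep 15.
Layover = 8:25 AM − 11:35 PM (+1 day) = 8 hours 50 minutes.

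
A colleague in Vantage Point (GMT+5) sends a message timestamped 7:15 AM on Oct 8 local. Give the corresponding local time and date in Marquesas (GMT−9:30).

In UTC: 7:15 AM − 5:00 = 2:15 AM on Oct 8.
Marquesas is UTC−9:30: 2:15 AM − 9:30 = 4:45 PM on Oct 7.

4:45 PM on October 7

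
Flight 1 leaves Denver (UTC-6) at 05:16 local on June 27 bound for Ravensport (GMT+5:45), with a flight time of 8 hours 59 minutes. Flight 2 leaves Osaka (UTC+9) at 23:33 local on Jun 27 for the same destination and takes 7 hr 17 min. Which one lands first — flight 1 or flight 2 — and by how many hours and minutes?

Flight 1 in UTC: 05:16 + 6:00 = 11:16 on Jun 27.
+8 hours 59 minutes → arrive 20:15 UTC on Jun 27.
Flight 2 in UTC: 23:33 − 9:00 = 14:33 on Jun 27.
+7 hours and 17 minutes → arrive 21:50 UTC on Jun 27.
Flight 1 lands earlier by 1 hour 35 minutes.

the first, by 1 hour 35 minutes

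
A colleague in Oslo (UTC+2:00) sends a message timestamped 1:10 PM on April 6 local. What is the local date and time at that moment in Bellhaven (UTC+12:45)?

In UTC: 1:10 PM − 2:00 = 11:10 AM on Apr 6.
Bellhaven is UTC+12:45: 11:10 AM + 12:45 = 11:55 PM on Apr 6.

11:55 PM on Apr 6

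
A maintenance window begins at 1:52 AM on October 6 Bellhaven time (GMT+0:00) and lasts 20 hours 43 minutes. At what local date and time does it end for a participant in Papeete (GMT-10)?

12:35 PM on October 6

Papeete is 10:00 behind Bellhaven.
After 20 hours and 43 minutes it is 10:35 PM in Bellhaven.
Shift by the zone difference: 10:35 PM − 10:00 = 12:35 PM on Oct 6 in Papeete.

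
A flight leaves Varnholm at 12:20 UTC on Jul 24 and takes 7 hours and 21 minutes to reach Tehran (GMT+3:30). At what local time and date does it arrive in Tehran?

23:11 on Jul 24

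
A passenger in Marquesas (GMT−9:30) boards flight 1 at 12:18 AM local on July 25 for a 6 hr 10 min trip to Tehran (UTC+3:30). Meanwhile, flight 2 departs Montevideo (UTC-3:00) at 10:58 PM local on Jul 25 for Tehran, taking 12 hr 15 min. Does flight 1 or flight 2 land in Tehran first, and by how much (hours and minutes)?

Flight 1 in UTC: 12:18 AM + 9:30 = 9:48 AM on Jul 25.
+6 hours 10 minutes → arrive 3:58 PM UTC on Jul 25.
Flight 2 in UTC: 10:58 PM + 3:00 = 1:58 AM on Jul 26.
+12 hours and 15 minutes → arrive 2:13 PM UTC on Jul 26.
Flight 1 lands earlier by 22 hours 15 minutes.

the first, by 22 hours 15 minutes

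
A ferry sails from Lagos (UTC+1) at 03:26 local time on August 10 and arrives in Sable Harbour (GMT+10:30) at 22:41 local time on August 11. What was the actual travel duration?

33 hours 45 minutes

Sable Harbour is 9:30 ahead of Lagos.
Clock-face elapsed time (ignoring zones) is 43 hours 15 minutes.
Actual elapsed = 43 hours 15 minutes − 9:30 = 33 hours 45 minutes.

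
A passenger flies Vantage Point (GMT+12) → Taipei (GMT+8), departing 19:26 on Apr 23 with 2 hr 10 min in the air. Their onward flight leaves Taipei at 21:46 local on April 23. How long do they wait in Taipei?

Convert departure to UTC: 19:26 − 12:00 = 07:26 UTC on Apr 23.
Add 2 hours and 10 minutes flight time → 09:36 UTC.
Taipei is UTC+8:00, so local arrival = 09:36 + 8:00 = 17:36 on Apr 23.
Layover = 21:46 − 17:36 = 4 hours 10 minutes.

4 hours 10 minutes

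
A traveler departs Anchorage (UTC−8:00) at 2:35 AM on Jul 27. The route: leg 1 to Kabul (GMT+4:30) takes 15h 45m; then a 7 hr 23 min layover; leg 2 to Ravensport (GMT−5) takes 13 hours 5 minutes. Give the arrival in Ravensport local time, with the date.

5:48 PM on July 28

Convert departure to UTC: 2:35 AM + 8:00 = 10:35 AM UTC on Jul 27.
Add 15 hours and 45 minutes leg 1 → 2:20 AM UTC (Jul 28).
Add 7 hours and 23 minutes layover in Kabul → 9:43 AM UTC.
Add 13 hours and 5 minutes leg 2 → 10:48 PM UTC.
Ravensport is UTC−5:00, so local arrival = 10:48 PM − 5:00 = 5:48 PM on Jul 28.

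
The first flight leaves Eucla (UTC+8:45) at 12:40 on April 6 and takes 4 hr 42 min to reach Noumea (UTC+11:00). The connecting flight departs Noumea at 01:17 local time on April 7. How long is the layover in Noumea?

5 hours 40 minutes

Convert departure to UTC: 12:40 − 8:45 = 03:55 UTC on Apr 6.
Add 4 hours and 42 minutes flight time → 08:37 UTC.
Noumea is UTC+11:00, so local arrival = 08:37 + 11:00 = 19:37 on Apr 6.
Layover = 01:17 − 19:37 (+1 day) = 5 hours 40 minutes.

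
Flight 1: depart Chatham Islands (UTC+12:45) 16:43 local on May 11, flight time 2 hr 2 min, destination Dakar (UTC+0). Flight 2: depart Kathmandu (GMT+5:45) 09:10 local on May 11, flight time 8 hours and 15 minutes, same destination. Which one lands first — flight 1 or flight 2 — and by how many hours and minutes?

Flight 1 in UTC: 16:43 − 12:45 = 03:58 on May 11.
+2 hours and 2 minutes → arrive 06:00 UTC on May 11.
Flight 2 in UTC: 09:10 − 5:45 = 03:25 on May 11.
+8 hours and 15 minutes → arrive 11:40 UTC on May 11.
Flight 1 lands earlier by 5 hours 40 minutes.

the first, by 5 hours 40 minutes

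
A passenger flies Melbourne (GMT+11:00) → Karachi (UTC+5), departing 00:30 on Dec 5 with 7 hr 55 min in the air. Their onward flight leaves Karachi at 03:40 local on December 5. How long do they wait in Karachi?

1 hour 15 minutes

Convert departure to UTC: 00:30 − 11:00 = 13:30 UTC on Dec 4.
Add 7 hours 55 minutes flight time → 21:25 UTC.
Karachi is UTC+5:00, so local arrival = 21:25 + 5:00 = 02:25 on Dec 5.
Layover = 03:40 − 02:25 = 1 hour 15 minutes.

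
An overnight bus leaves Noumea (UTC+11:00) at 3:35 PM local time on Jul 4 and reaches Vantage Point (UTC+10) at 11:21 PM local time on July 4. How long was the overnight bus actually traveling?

8 hours 46 minutes

Departure in UTC: 3:35 PM − 11:00 = 4:35 AM on Jul 4.
Arrival in UTC: 11:21 PM − 10:00 = 1:21 PM on Jul 4.
Elapsed = 1:21 PM − 4:35 AM = 8 hours 46 minutes.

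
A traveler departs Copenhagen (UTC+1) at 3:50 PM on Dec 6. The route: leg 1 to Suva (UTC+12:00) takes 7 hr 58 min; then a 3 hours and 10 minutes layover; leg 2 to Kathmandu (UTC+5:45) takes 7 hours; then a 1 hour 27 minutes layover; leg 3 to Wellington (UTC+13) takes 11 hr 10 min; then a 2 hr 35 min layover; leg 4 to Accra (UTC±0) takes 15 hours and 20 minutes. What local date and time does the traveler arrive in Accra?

Convert departure to UTC: 3:50 PM − 1:00 = 2:50 PM UTC on Dec 6.
Add 7 hours 58 minutes leg 1 → 10:48 PM UTC.
Add 3 hours 10 minutes layover in Suva → 1:58 AM UTC (Dec 7).
Add 7 hours leg 2 → 8:58 AM UTC.
Add 1 hour and 27 minutes layover in Kathmandu → 10:25 AM UTC.
Add 11 hours and 10 minutes leg 3 → 9:35 PM UTC.
Add 2 hours and 35 minutes layover in Wellington → 12:10 AM UTC (Dec 8).
Add 15 hours 20 minutes leg 4 → 3:30 PM UTC.
Accra is UTC+0, so local arrival is the same: 3:30 PM on Dec 8.

3:30 PM on December 8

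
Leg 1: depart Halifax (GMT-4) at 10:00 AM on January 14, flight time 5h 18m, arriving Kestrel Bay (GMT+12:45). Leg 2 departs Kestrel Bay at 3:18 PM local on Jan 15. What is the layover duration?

Convert departure to UTC: 10:00 AM + 4:00 = 2:00 PM UTC on Jan 14.
Add 5 hours 18 minutes flight time → 7:18 PM UTC.
Kestrel Bay is UTC+12:45, so local arrival = 7:18 PM + 12:45 = 8:03 AM on Jan 15.
Layover = 3:18 PM − 8:03 AM = 7 hours 15 minutes.

7 hours 15 minutes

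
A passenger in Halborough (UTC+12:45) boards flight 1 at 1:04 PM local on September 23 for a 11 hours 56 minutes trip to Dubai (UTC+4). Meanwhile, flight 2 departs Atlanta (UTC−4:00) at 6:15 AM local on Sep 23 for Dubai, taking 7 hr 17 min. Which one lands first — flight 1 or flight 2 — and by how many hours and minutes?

the first, by 5 hours 17 minutes

Flight 1 in UTC: 1:04 PM − 12:45 = 12:19 AM on Sep 23.
+11 hours and 56 minutes → arrive 12:15 PM UTC on Sep 23.
Flight 2 in UTC: 6:15 AM + 4:00 = 10:15 AM on Sep 23.
+7 hours and 17 minutes → arrive 5:32 PM UTC on Sep 23.
Flight 1 lands earlier by 5 hours 17 minutes.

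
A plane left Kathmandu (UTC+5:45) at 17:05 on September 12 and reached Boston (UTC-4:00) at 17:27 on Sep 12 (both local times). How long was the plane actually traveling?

Departure in UTC: 17:05 − 5:45 = 11:20 on Sep 12.
Arrival in UTC: 17:27 + 4:00 = 21:27 on Sep 12.
Elapsed = 21:27 − 11:20 = 10 hours 7 minutes.

10 hours 7 minutes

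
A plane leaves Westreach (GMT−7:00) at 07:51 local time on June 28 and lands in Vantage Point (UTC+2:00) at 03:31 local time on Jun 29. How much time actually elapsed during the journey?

Departure in UTC: 07:51 + 7:00 = 14:51 on Jun 28.
Arrival in UTC: 03:31 − 2:00 = 01:31 on Jun 29.
Elapsed = 01:31 − 14:51 (+1 day) = 10 hours 40 minutes.

10 hours 40 minutes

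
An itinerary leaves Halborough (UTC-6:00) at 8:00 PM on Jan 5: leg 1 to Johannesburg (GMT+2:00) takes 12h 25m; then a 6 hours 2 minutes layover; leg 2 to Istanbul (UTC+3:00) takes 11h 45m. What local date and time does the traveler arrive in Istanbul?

11:12 AM on January 7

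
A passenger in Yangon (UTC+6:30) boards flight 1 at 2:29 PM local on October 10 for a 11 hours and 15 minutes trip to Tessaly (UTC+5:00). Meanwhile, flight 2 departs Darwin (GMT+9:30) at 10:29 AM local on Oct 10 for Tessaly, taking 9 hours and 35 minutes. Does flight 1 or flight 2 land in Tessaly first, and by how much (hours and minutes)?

Flight 1 in UTC: 2:29 PM − 6:30 = 7:59 AM on Oct 10.
+11 hours 15 minutes → arrive 7:14 PM UTC on Oct 10.
Flight 2 in UTC: 10:29 AM − 9:30 = 12:59 AM on Oct 10.
+9 hours and 35 minutes → arrive 10:34 AM UTC on Oct 10.
Flight 2 lands earlier by 8 hours 40 minutes.

the second, by 8 hours 40 minutes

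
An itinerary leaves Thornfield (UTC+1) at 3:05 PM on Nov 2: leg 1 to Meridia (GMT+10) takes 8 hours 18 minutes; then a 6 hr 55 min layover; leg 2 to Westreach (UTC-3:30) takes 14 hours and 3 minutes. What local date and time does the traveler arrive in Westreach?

Convert departure to UTC: 3:05 PM − 1:00 = 2:05 PM UTC on Nov 2.
Add 8 hours and 18 minutes leg 1 → 10:23 PM UTC.
Add 6 hours and 55 minutes layover in Meridia → 5:18 AM UTC (Nov 3).
Add 14 hours and 3 minutes leg 2 → 7:21 PM UTC.
Westreach is UTC−3:30, so local arrival = 7:21 PM − 3:30 = 3:51 PM on Nov 3.

3:51 PM on November 3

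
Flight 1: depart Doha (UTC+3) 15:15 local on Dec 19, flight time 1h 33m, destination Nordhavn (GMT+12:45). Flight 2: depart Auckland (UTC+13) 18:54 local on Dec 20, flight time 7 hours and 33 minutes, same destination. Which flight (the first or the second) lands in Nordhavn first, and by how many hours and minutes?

the first, by 23 hours 39 minutes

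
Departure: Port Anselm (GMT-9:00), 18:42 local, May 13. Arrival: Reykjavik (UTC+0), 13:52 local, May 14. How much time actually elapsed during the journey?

Departure in UTC: 18:42 + 9:00 = 03:42 on May 14.
Arrival is already UTC: 13:52 on May 14.
Elapsed = 13:52 − 03:42 = 10 hours 10 minutes.

10 hours 10 minutes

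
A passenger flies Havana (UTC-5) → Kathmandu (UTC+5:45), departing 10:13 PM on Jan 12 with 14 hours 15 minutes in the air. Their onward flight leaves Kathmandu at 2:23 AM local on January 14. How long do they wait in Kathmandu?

3 hours 10 minutes

Convert departure to UTC: 10:13 PM + 5:00 = 3:13 AM UTC on Jan 13.
Add 14 hours and 15 minutes flight time → 5:28 PM UTC.
Kathmandu is UTC+5:45, so local arrival = 5:28 PM + 5:45 = 11:13 PM on Jan 13.
Layover = 2:23 AM − 11:13 PM (+1 day) = 3 hours 10 minutes.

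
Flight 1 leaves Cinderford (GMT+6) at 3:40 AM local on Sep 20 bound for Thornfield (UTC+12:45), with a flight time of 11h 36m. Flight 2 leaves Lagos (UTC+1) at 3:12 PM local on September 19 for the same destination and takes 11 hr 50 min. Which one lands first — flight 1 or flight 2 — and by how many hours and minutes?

Flight 1 in UTC: 3:40 AM − 6:00 = 9:40 PM on Sep 19.
+11 hours 36 minutes → arrive 9:16 AM UTC on Sep 20.
Flight 2 in UTC: 3:12 PM − 1:00 = 2:12 PM on Sep 19.
+11 hours and 50 minutes → arrive 2:02 AM UTC on Sep 20.
Flight 2 lands earlier by 7 hours 14 minutes.

the second, by 7 hours 14 minutes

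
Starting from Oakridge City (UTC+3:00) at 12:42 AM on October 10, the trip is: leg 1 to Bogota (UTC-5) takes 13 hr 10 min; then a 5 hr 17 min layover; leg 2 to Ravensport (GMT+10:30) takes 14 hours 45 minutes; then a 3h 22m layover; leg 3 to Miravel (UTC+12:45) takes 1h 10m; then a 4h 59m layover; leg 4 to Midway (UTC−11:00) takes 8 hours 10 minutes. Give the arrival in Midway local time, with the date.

Convert departure to UTC: 12:42 AM − 3:00 = 9:42 PM UTC on Oct 9.
Add 13 hours 10 minutes leg 1 → 10:52 AM UTC (Oct 10).
Add 5 hours and 17 minutes layover in Bogota → 4:09 PM UTC.
Add 14 hours and 45 minutes leg 2 → 6:54 AM UTC (Oct 11).
Add 3 hours 22 minutes layover in Ravensport → 10:16 AM UTC.
Add 1 hour 10 minutes leg 3 → 11:26 AM UTC.
Add 4 hours and 59 minutes layover in Miravel → 4:25 PM UTC.
Add 8 hours and 10 minutes leg 4 → 12:35 AM UTC (Oct 12).
Midway is UTC−11:00, so local arrival = 12:35 AM − 11:00 = 1:35 PM on Oct 11.

1:35 PM on October 11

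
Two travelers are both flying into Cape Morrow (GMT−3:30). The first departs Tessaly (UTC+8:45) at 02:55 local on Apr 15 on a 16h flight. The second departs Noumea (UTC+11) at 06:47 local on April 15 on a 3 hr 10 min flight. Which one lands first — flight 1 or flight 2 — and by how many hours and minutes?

Flight 1 in UTC: 02:55 − 8:45 = 18:10 on Apr 14.
+16 hours → arrive 10:10 UTC on Apr 15.
Flight 2 in UTC: 06:47 − 11:00 = 19:47 on Apr 14.
+3 hours and 10 minutes → arrive 22:57 UTC on Apr 14.
Flight 2 lands earlier by 11 hours 13 minutes.

the second, by 11 hours 13 minutes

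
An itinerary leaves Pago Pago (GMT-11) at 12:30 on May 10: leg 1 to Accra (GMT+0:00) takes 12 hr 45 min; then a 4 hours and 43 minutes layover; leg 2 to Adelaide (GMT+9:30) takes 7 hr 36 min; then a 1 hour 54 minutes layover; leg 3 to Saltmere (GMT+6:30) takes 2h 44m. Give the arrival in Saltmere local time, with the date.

11:42 on May 12

Convert departure to UTC: 12:30 + 11:00 = 23:30 UTC on May 10.
Add 12 hours 45 minutes leg 1 → 12:15 UTC (May 11).
Add 4 hours and 43 minutes layover in Accra → 16:58 UTC.
Add 7 hours and 36 minutes leg 2 → 00:34 UTC (May 12).
Add 1 hour and 54 minutes layover in Adelaide → 02:28 UTC.
Add 2 hours 44 minutes leg 3 → 05:12 UTC.
Saltmere is UTC+6:30, so local arrival = 05:12 + 6:30 = 11:42 on May 12.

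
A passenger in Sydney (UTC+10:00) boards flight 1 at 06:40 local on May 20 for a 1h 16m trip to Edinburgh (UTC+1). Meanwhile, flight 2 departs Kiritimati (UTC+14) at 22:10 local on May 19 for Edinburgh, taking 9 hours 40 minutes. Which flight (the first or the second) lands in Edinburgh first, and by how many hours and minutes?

the second, by 4 hours 6 minutes

Flight 1 in UTC: 06:40 − 10:00 = 20:40 on May 19.
+1 hour and 16 minutes → arrive 21:56 UTC on May 19.
Flight 2 in UTC: 22:10 − 14:00 = 08:10 on May 19.
+9 hours 40 minutes → arrive 17:50 UTC on May 19.
Flight 2 lands earlier by 4 hours 6 minutes.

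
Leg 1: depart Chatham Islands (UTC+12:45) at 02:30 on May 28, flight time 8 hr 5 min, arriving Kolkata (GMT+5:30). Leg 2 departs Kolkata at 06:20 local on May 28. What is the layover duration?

Convert departure to UTC: 02:30 − 12:45 = 13:45 UTC on May 27.
Add 8 hours 5 minutes flight time → 21:50 UTC.
Kolkata is UTC+5:30, so local arrival = 21:50 + 5:30 = 03:20 on May 28.
Layover = 06:20 − 03:20 = 3 hours.

3 hours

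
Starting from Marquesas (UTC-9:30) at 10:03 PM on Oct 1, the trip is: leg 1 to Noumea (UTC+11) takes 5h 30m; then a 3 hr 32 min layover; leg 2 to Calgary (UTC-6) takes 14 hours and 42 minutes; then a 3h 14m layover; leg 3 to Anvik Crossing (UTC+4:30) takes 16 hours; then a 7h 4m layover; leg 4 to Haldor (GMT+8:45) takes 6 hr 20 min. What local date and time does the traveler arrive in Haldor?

12:40 AM on October 5

Convert departure to UTC: 10:03 PM + 9:30 = 7:33 AM UTC on Oct 2.
Add 5 hours 30 minutes leg 1 → 1:03 PM UTC.
Add 3 hours 32 minutes layover in Noumea → 4:35 PM UTC.
Add 14 hours 42 minutes leg 2 → 7:17 AM UTC (Oct 3).
Add 3 hours 14 minutes layover in Calgary → 10:31 AM UTC.
Add 16 hours leg 3 → 2:31 AM UTC (Oct 4).
Add 7 hours and 4 minutes layover in Anvik Crossing → 9:35 AM UTC.
Add 6 hours 20 minutes leg 4 → 3:55 PM UTC.
Haldor is UTC+8:45, so local arrival = 3:55 PM + 8:45 = 12:40 AM on Oct 5.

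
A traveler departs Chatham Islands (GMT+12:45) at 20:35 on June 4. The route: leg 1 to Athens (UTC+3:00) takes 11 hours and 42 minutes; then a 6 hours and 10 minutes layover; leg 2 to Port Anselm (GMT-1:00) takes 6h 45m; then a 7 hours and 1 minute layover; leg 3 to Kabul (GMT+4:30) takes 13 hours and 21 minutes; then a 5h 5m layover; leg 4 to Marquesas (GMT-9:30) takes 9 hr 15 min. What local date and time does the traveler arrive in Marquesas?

Convert departure to UTC: 20:35 − 12:45 = 07:50 UTC on Jun 4.
Add 11 hours 42 minutes leg 1 → 19:32 UTC.
Add 6 hours 10 minutes layover in Athens → 01:42 UTC (Jun 5).
Add 6 hours and 45 minutes leg 2 → 08:27 UTC.
Add 7 hours and 1 minute layover in Port Anselm → 15:28 UTC.
Add 13 hours 21 minutes leg 3 → 04:49 UTC (Jun 6).
Add 5 hours and 5 minutes layover in Kabul → 09:54 UTC.
Add 9 hours and 15 minutes leg 4 → 19:09 UTC.
Marquesas is UTC−9:30, so local arrival = 19:09 − 9:30 = 09:39 on Jun 6.

09:39 on June 6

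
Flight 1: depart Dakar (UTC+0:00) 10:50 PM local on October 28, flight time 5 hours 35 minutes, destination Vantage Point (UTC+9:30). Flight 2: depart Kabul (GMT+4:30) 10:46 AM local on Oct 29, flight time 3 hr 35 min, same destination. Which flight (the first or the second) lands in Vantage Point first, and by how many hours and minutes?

Flight 1 departs at 10:50 PM UTC (Oct 28).
+5 hours 35 minutes → arrive 4:25 AM UTC on Oct 29.
Flight 2 in UTC: 10:46 AM − 4:30 = 6:16 AM on Oct 29.
+3 hours and 35 minutes → arrive 9:51 AM UTC on Oct 29.
Flight 1 lands earlier by 5 hours 26 minutes.

the first, by 5 hours 26 minutes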